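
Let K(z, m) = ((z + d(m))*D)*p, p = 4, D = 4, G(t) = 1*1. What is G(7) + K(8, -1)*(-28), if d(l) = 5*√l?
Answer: -3583 - 2240*I ≈ -3583.0 - 2240.0*I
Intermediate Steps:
G(t) = 1
K(z, m) = 16*z + 80*√m (K(z, m) = ((z + 5*√m)*4)*4 = (4*z + 20*√m)*4 = 16*z + 80*√m)
G(7) + K(8, -1)*(-28) = 1 + (16*8 + 80*√(-1))*(-28) = 1 + (128 + 80*I)*(-28) = 1 + (-3584 - 2240*I) = -3583 - 2240*I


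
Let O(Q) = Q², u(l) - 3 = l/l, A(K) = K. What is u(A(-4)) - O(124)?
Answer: -15372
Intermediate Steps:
u(l) = 4 (u(l) = 3 + l/l = 3 + 1 = 4)
u(A(-4)) - O(124) = 4 - 1*124² = 4 - 1*15376 = 4 - 15376 = -15372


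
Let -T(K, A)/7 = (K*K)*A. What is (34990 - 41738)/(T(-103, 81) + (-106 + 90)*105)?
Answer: 964/859569 ≈ 0.0011215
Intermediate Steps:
T(K, A) = -7*A*K**2 (T(K, A) = -7*K*K*A = -7*K**2*A = -7*A*K**2)
(34990 - 41738)/(T(-103, 81) + (-106 + 90)*105) = (34990 - 41738)/(-7*81*(-103)**2 + (-106 + 90)*105) = -6748/(-7*81*10609 - 16*105) = -6748/(-6015303 - 1680) = -6748/(-6016983) = -6748*(-1/6016983) = 964/859569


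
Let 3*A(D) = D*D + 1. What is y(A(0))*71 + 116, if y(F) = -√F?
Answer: 116 - 71*√3/3 ≈ 75.008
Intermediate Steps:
A(D) = ⅓ + D²/3 (A(D) = (D*D + 1)/3 = (D² + 1)/3 = (1 + D²)/3 = ⅓ + D²/3)
y(A(0))*71 + 116 = -√(⅓ + (⅓)*0²)*71 + 116 = -√(⅓ + (⅓)*0)*71 + 116 = -√(⅓ + 0)*71 + 116 = -√(⅓)*71 + 116 = -√3/3*71 + 116 = -71*√3/3 + 116 = 116 - 71*√3/3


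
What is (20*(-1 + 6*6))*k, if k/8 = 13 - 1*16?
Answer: -16800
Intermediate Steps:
k = -24 (k = 8*(13 - 1*16) = 8*(13 - 16) = 8*(-3) = -24)
(20*(-1 + 6*6))*k = (20*(-1 + 6*6))*(-24) = (20*(-1 + 36))*(-24) = (20*35)*(-24) = 700*(-24) = -16800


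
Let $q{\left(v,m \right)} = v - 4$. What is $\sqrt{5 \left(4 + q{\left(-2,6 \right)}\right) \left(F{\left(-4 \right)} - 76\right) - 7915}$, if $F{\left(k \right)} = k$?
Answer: $i \sqrt{7115} \approx 84.35 i$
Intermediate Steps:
$q{\left(v,m \right)} = -4 + v$
$\sqrt{5 \left(4 + q{\left(-2,6 \right)}\right) \left(F{\left(-4 \right)} - 76\right) - 7915} = \sqrt{5 \left(4 - 6\right) \left(-4 - 76\right) - 7915} = \sqrt{5 \left(4 - 6\right) \left(-80\right) - 7915} = \sqrt{5 \left(-2\right) \left(-80\right) - 7915} = \sqrt{\left(-10\right) \left(-80\right) - 7915} = \sqrt{800 - 7915} = \sqrt{-7115} = i \sqrt{7115}$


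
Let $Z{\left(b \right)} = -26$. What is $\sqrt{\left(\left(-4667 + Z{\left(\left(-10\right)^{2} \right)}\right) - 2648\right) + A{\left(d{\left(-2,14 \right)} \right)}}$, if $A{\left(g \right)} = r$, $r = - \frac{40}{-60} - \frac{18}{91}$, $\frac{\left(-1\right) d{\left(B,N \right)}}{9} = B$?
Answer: $\frac{i \sqrt{547082445}}{273} \approx 85.677 i$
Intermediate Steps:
$d{\left(B,N \right)} = - 9 B$
$r = \frac{128}{273}$ ($r = \left(-40\right) \left(- \frac{1}{60}\right) - \frac{18}{91} = \frac{2}{3} - \frac{18}{91} = \frac{128}{273} \approx 0.46886$)
$A{\left(g \right)} = \frac{128}{273}$
$\sqrt{\left(\left(-4667 + Z{\left(\left(-10\right)^{2} \right)}\right) - 2648\right) + A{\left(d{\left(-2,14 \right)} \right)}} = \sqrt{\left(\left(-4667 - 26\right) - 2648\right) + \frac{128}{273}} = \sqrt{\left(-4693 - 2648\right) + \frac{128}{273}} = \sqrt{-7341 + \frac{128}{273}} = \sqrt{- \frac{2003965}{273}} = \frac{i \sqrt{547082445}}{273}$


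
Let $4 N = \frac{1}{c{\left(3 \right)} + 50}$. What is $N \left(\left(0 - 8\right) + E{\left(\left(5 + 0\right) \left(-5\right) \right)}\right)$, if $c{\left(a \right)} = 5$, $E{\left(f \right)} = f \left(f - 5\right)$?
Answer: $\frac{371}{110} \approx 3.3727$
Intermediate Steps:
$E{\left(f \right)} = f \left(-5 + f\right)$
$N = \frac{1}{220}$ ($N = \frac{1}{4 \left(5 + 50\right)} = \frac{1}{4 \cdot 55} = \frac{1}{4} \cdot \frac{1}{55} = \frac{1}{220} \approx 0.0045455$)
$N \left(\left(0 - 8\right) + E{\left(\left(5 + 0\right) \left(-5\right) \right)}\right) = \frac{\left(0 - 8\right) + \left(5 + 0\right) \left(-5\right) \left(-5 + \left(5 + 0\right) \left(-5\right)\right)}{220} = \frac{\left(0 - 8\right) + 5 \left(-5\right) \left(-5 + 5 \left(-5\right)\right)}{220} = \frac{-8 - 25 \left(-5 - 25\right)}{220} = \frac{-8 - -750}{220} = \frac{-8 + 750}{220} = \frac{1}{220} \cdot 742 = \frac{371}{110}$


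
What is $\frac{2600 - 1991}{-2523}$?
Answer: $- \frac{7}{29} \approx -0.24138$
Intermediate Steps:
$\frac{2600 - 1991}{-2523} = \left(2600 - 1991\right) \left(- \frac{1}{2523}\right) = 609 \left(- \frac{1}{2523}\right) = - \frac{7}{29}$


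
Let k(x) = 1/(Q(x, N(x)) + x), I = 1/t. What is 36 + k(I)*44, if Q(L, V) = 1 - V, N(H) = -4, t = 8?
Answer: 1828/41 ≈ 44.585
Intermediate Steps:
I = ⅛ (I = 1/8 = ⅛ ≈ 0.12500)
k(x) = 1/(5 + x) (k(x) = 1/((1 - 1*(-4)) + x) = 1/((1 + 4) + x) = 1/(5 + x))
36 + k(I)*44 = 36 + 44/(5 + ⅛) = 36 + 44/(41/8) = 36 + (8/41)*44 = 36 + 352/41 = 1828/41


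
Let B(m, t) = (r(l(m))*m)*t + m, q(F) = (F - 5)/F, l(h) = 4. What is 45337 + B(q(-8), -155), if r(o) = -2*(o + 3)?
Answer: 390919/8 ≈ 48865.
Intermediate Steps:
r(o) = -6 - 2*o (r(o) = -2*(3 + o) = -6 - 2*o)
q(F) = (-5 + F)/F
B(m, t) = m - 14*m*t (B(m, t) = ((-6 - 2*4)*m)*t + m = ((-6 - 8)*m)*t + m = (-14*m)*t + m = -14*m*t + m = m - 14*m*t)
45337 + B(q(-8), -155) = 45337 + ((-5 - 8)/(-8))*(1 - 14*(-155)) = 45337 + (-⅛*(-13))*(1 + 2170) = 45337 + (13/8)*2171 = 45337 + 28223/8 = 390919/8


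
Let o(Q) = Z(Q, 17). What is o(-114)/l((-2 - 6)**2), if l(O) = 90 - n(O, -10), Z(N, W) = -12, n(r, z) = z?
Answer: -3/25 ≈ -0.12000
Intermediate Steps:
o(Q) = -12
l(O) = 100 (l(O) = 90 - 1*(-10) = 90 + 10 = 100)
o(-114)/l((-2 - 6)**2) = -12/100 = -12*1/100 = -3/25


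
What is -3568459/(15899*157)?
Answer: -3568459/2496143 ≈ -1.4296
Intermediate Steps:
-3568459/(15899*157) = -3568459/2496143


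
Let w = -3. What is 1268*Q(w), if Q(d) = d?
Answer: -3804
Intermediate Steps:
1268*Q(w) = 1268*(-3) = -3804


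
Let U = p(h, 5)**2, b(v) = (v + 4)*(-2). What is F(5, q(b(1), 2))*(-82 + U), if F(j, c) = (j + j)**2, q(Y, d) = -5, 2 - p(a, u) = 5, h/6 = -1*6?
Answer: -7300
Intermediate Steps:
b(v) = -8 - 2*v (b(v) = (4 + v)*(-2) = -8 - 2*v)
h = -36 (h = 6*(-1*6) = 6*(-6) = -36)
p(a, u) = -3 (p(a, u) = 2 - 1*5 = 2 - 5 = -3)
F(j, c) = 4*j**2 (F(j, c) = (2*j)**2 = 4*j**2)
U = 9 (U = (-3)**2 = 9)
F(5, q(b(1), 2))*(-82 + U) = (4*5**2)*(-82 + 9) = (4*25)*(-73) = 100*(-73) = -7300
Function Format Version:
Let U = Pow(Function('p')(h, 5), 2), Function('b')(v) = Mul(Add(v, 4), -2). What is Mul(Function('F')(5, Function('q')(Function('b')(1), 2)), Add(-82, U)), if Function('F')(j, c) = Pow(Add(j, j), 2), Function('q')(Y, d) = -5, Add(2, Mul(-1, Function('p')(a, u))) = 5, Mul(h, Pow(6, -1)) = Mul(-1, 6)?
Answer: -7300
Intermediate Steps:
Function('b')(v) = Add(-8, Mul(-2, v)) (Function('b')(v) = Mul(Add(4, v), -2) = Add(-8, Mul(-2, v)))
h = -36 (h = Mul(6, Mul(-1, 6)) = Mul(6, -6) = -36)
Function('p')(a, u) = -3 (Function('p')(a, u) = Add(2, Mul(-1, 5)) = Add(2, -5) = -3)
Function('F')(j, c) = Mul(4, Pow(j, 2)) (Function('F')(j, c) = Pow(Mul(2, j), 2) = Mul(4, Pow(j, 2)))
U = 9 (U = Pow(-3, 2) = 9)
Mul(Function('F')(5, Function('q')(Function('b')(1), 2)), Add(-82, U)) = Mul(Mul(4, Pow(5, 2)), Add(-82, 9)) = Mul(Mul(4, 25), -73) = Mul(100, -73) = -7300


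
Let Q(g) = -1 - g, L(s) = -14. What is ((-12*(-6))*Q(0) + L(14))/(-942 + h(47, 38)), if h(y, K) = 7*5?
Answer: 86/907 ≈ 0.094818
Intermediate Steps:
h(y, K) = 35
((-12*(-6))*Q(0) + L(14))/(-942 + h(47, 38)) = ((-12*(-6))*(-1 - 1*0) - 14)/(-942 + 35) = (72*(-1 + 0) - 14)/(-907) = (72*(-1) - 14)*(-1/907) = (-72 - 14)*(-1/907) = -86*(-1/907) = 86/907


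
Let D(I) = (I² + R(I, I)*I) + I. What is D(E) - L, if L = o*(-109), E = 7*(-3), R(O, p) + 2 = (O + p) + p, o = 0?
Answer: 1785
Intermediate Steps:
R(O, p) = -2 + O + 2*p (R(O, p) = -2 + ((O + p) + p) = -2 + (O + 2*p) = -2 + O + 2*p)
E = -21
D(I) = I + I² + I*(-2 + 3*I) (D(I) = (I² + (-2 + I + 2*I)*I) + I = (I² + (-2 + 3*I)*I) + I = (I² + I*(-2 + 3*I)) + I = I + I² + I*(-2 + 3*I))
L = 0 (L = 0*(-109) = 0)
D(E) - L = -21*(-1 + 4*(-21)) - 1*0 = -21*(-1 - 84) + 0 = -21*(-85) + 0 = 1785 + 0 = 1785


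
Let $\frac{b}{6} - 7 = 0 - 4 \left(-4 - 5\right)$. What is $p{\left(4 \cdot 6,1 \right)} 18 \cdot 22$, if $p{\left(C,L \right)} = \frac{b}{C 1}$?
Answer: $4257$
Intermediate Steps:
$b = 258$ ($b = 42 + 6 \left(0 - 4 \left(-4 - 5\right)\right) = 42 + 6 \left(0 - 4 \left(-9\right)\right) = 42 + 6 \left(0 - -36\right) = 42 + 6 \left(0 + 36\right) = 42 + 6 \cdot 36 = 42 + 216 = 258$)
$p{\left(C,L \right)} = \frac{258}{C}$ ($p{\left(C,L \right)} = \frac{258}{C 1} = \frac{258}{C}$)
$p{\left(4 \cdot 6,1 \right)} 18 \cdot 22 = \frac{258}{4 \cdot 6} \cdot 18 \cdot 22 = \frac{258}{24} \cdot 18 \cdot 22 = 258 \cdot \frac{1}{24} \cdot 18 \cdot 22 = \frac{43}{4} \cdot 18 \cdot 22 = \frac{387}{2} \cdot 22 = 4257$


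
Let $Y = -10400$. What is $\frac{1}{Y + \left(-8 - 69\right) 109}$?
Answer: $- \frac{1}{18793} \approx -5.3211 \cdot 10^{-5}$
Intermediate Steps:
$\frac{1}{Y + \left(-8 - 69\right) 109} = \frac{1}{-10400 + \left(-8 - 69\right) 109} = \frac{1}{-10400 - 8393} = \frac{1}{-18793} = - \frac{1}{18793}$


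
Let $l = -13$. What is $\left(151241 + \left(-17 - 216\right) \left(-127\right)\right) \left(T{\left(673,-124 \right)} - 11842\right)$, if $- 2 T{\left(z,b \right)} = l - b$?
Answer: $-2151448720$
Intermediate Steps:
$T{\left(z,b \right)} = \frac{13}{2} + \frac{b}{2}$ ($T{\left(z,b \right)} = - \frac{-13 - b}{2} = \frac{13}{2} + \frac{b}{2}$)
$\left(151241 + \left(-17 - 216\right) \left(-127\right)\right) \left(T{\left(673,-124 \right)} - 11842\right) = \left(151241 + \left(-17 - 216\right) \left(-127\right)\right) \left(\left(\frac{13}{2} + \frac{1}{2} \left(-124\right)\right) - 11842\right) = \left(151241 - -29591\right) \left(\left(\frac{13}{2} - 62\right) - 11842\right) = \left(151241 + 29591\right) \left(- \frac{111}{2} - 11842\right) = 180832 \left(- \frac{23795}{2}\right) = -2151448720$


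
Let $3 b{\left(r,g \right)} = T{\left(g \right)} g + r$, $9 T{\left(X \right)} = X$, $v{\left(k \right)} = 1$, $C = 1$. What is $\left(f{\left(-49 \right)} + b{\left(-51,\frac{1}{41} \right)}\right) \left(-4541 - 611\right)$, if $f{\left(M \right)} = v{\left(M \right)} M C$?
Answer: $\frac{15433027232}{45387} \approx 3.4003 \cdot 10^{5}$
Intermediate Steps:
$T{\left(X \right)} = \frac{X}{9}$
$f{\left(M \right)} = M$ ($f{\left(M \right)} = 1 M 1 = M 1 = M$)
$b{\left(r,g \right)} = \frac{r}{3} + \frac{g^{2}}{27}$ ($b{\left(r,g \right)} = \frac{\frac{g}{9} g + r}{3} = \frac{\frac{g^{2}}{9} + r}{3} = \frac{r + \frac{g^{2}}{9}}{3} = \frac{r}{3} + \frac{g^{2}}{27}$)
$\left(f{\left(-49 \right)} + b{\left(-51,\frac{1}{41} \right)}\right) \left(-4541 - 611\right) = \left(-49 + \left(\frac{1}{3} \left(-51\right) + \frac{\left(\frac{1}{41}\right)^{2}}{27}\right)\right) \left(-4541 - 611\right) = \left(-49 - \left(17 - \frac{1}{27 \cdot 1681}\right)\right) \left(-5152\right) = \left(-49 + \left(-17 + \frac{1}{27} \cdot \frac{1}{1681}\right)\right) \left(-5152\right) = \left(-49 + \left(-17 + \frac{1}{45387}\right)\right) \left(-5152\right) = \left(-49 - \frac{771578}{45387}\right) \left(-5152\right) = \left(- \frac{2995541}{45387}\right) \left(-5152\right) = \frac{15433027232}{45387}$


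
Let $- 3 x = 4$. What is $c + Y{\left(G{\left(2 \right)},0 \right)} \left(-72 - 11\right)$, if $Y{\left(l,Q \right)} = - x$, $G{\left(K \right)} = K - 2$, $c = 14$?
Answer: $- \frac{290}{3} \approx -96.667$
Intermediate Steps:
$x = - \frac{4}{3}$ ($x = \left(- \frac{1}{3}\right) 4 = - \frac{4}{3} \approx -1.3333$)
$G{\left(K \right)} = -2 + K$
$Y{\left(l,Q \right)} = \frac{4}{3}$ ($Y{\left(l,Q \right)} = \left(-1\right) \left(- \frac{4}{3}\right) = \frac{4}{3}$)
$c + Y{\left(G{\left(2 \right)},0 \right)} \left(-72 - 11\right) = 14 + \frac{4 \left(-72 - 11\right)}{3} = 14 + \frac{4}{3} \left(-83\right) = 14 - \frac{332}{3} = - \frac{290}{3}$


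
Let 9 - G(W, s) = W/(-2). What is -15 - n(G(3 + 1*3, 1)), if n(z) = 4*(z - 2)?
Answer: -55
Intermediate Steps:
G(W, s) = 9 + W/2 (G(W, s) = 9 - W/(-2) = 9 - W*(-1)/2 = 9 - (-1)*W/2 = 9 + W/2)
n(z) = -8 + 4*z (n(z) = 4*(-2 + z) = -8 + 4*z)
-15 - n(G(3 + 1*3, 1)) = -15 - (-8 + 4*(9 + (3 + 1*3)/2)) = -15 - (-8 + 4*(9 + (3 + 3)/2)) = -15 - (-8 + 4*(9 + (½)*6)) = -15 - (-8 + 4*(9 + 3)) = -15 - (-8 + 4*12) = -15 - (-8 + 48) = -15 - 1*40 = -15 - 40 = -55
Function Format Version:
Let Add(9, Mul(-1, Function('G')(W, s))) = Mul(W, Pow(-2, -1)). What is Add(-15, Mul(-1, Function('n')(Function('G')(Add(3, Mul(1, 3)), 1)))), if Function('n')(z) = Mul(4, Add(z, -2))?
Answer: -55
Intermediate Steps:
Function('G')(W, s) = Add(9, Mul(Rational(1, 2), W)) (Function('G')(W, s) = Add(9, Mul(-1, Mul(W, Pow(-2, -1)))) = Add(9, Mul(-1, Mul(W, Rational(-1, 2)))) = Add(9, Mul(-1, Mul(Rational(-1, 2), W))) = Add(9, Mul(Rational(1, 2), W)))
Function('n')(z) = Add(-8, Mul(4, z)) (Function('n')(z) = Mul(4, Add(-2, z)) = Add(-8, Mul(4, z)))
Add(-15, Mul(-1, Function('n')(Function('G')(Add(3, Mul(1, 3)), 1)))) = Add(-15, Mul(-1, Add(-8, Mul(4, Add(9, Mul(Rational(1, 2), Add(3, Mul(1, 3)))))))) = Add(-15, Mul(-1, Add(-8, Mul(4, Add(9, Mul(Rational(1, 2), Add(3, 3))))))) = Add(-15, Mul(-1, Add(-8, Mul(4, Add(9, Mul(Rational(1, 2), 6)))))) = Add(-15, Mul(-1, Add(-8, Mul(4, Add(9, 3))))) = Add(-15, Mul(-1, Add(-8, Mul(4, 12)))) = Add(-15, Mul(-1, Add(-8, 48))) = Add(-15, Mul(-1, 40)) = Add(-15, -40) = -55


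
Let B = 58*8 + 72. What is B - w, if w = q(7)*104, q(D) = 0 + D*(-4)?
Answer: 3448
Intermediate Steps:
q(D) = -4*D (q(D) = 0 - 4*D = -4*D)
w = -2912 (w = -4*7*104 = -28*104 = -2912)
B = 536 (B = 464 + 72 = 536)
B - w = 536 - 1*(-2912) = 536 + 2912 = 3448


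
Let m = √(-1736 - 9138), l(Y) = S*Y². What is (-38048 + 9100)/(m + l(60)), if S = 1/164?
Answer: -534090600/9544597 + 24330794*I*√10874/9544597 ≈ -55.957 + 265.82*I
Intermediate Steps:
S = 1/164 ≈ 0.0060976
l(Y) = Y²/164
m = I*√10874 (m = √(-10874) = I*√10874 ≈ 104.28*I)
(-38048 + 9100)/(m + l(60)) = (-38048 + 9100)/(I*√10874 + (1/164)*60²) = -28948/(I*√10874 + (1/164)*3600) = -28948/(I*√10874 + 900/41) = -28948/(900/41 + I*√10874)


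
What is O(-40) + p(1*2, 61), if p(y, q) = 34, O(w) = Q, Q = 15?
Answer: 49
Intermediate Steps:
O(w) = 15
O(-40) + p(1*2, 61) = 15 + 34 = 49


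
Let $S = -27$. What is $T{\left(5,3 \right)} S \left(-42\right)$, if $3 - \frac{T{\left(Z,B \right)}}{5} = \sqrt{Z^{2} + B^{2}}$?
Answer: $17010 - 5670 \sqrt{34} \approx -16052.0$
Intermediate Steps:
$T{\left(Z,B \right)} = 15 - 5 \sqrt{B^{2} + Z^{2}}$ ($T{\left(Z,B \right)} = 15 - 5 \sqrt{Z^{2} + B^{2}} = 15 - 5 \sqrt{B^{2} + Z^{2}}$)
$T{\left(5,3 \right)} S \left(-42\right) = \left(15 - 5 \sqrt{3^{2} + 5^{2}}\right) \left(-27\right) \left(-42\right) = \left(15 - 5 \sqrt{9 + 25}\right) \left(-27\right) \left(-42\right) = \left(15 - 5 \sqrt{34}\right) \left(-27\right) \left(-42\right) = \left(-405 + 135 \sqrt{34}\right) \left(-42\right) = 17010 - 5670 \sqrt{34}$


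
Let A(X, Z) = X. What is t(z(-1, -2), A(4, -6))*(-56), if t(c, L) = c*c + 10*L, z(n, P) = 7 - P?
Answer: -6776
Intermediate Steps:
t(c, L) = c² + 10*L
t(z(-1, -2), A(4, -6))*(-56) = ((7 - 1*(-2))² + 10*4)*(-56) = ((7 + 2)² + 40)*(-56) = (9² + 40)*(-56) = (81 + 40)*(-56) = 121*(-56) = -6776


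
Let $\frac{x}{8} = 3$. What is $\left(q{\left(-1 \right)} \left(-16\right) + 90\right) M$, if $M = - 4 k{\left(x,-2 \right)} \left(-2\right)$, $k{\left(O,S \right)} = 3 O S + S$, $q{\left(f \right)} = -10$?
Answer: $-292000$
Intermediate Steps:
$x = 24$ ($x = 8 \cdot 3 = 24$)
$k{\left(O,S \right)} = S + 3 O S$ ($k{\left(O,S \right)} = 3 O S + S = S + 3 O S$)
$M = -1168$ ($M = - 4 \left(- 2 \left(1 + 3 \cdot 24\right)\right) \left(-2\right) = - 4 \left(- 2 \left(1 + 72\right)\right) \left(-2\right) = - 4 \left(\left(-2\right) 73\right) \left(-2\right) = \left(-4\right) \left(-146\right) \left(-2\right) = 584 \left(-2\right) = -1168$)
$\left(q{\left(-1 \right)} \left(-16\right) + 90\right) M = \left(\left(-10\right) \left(-16\right) + 90\right) \left(-1168\right) = \left(160 + 90\right) \left(-1168\right) = 250 \left(-1168\right) = -292000$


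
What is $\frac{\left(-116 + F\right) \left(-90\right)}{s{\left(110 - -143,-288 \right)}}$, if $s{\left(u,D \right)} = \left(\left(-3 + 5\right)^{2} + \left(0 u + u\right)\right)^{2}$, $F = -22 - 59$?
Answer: $\frac{17730}{66049} \approx 0.26844$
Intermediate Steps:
$F = -81$ ($F = -22 - 59 = -81$)
$s{\left(u,D \right)} = \left(4 + u\right)^{2}$ ($s{\left(u,D \right)} = \left(2^{2} + \left(0 + u\right)\right)^{2} = \left(4 + u\right)^{2}$)
$\frac{\left(-116 + F\right) \left(-90\right)}{s{\left(110 - -143,-288 \right)}} = \frac{\left(-116 - 81\right) \left(-90\right)}{\left(4 + \left(110 - -143\right)\right)^{2}} = \frac{\left(-197\right) \left(-90\right)}{\left(4 + \left(110 + 143\right)\right)^{2}} = \frac{17730}{\left(4 + 253\right)^{2}} = \frac{17730}{257^{2}} = \frac{17730}{66049}$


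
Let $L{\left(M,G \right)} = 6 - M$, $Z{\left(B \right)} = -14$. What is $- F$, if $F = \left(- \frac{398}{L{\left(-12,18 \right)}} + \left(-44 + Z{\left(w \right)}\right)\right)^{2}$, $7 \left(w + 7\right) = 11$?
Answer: $- \frac{519841}{81} \approx -6417.8$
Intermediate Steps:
$w = - \frac{38}{7}$ ($w = -7 + \frac{1}{7} \cdot 11 = -7 + \frac{11}{7} = - \frac{38}{7} \approx -5.4286$)
$F = \frac{519841}{81}$ ($F = \left(- \frac{398}{6 - -12} - 58\right)^{2} = \left(- \frac{398}{6 + 12} - 58\right)^{2} = \left(- \frac{398}{18} - 58\right)^{2} = \left(\left(-398\right) \frac{1}{18} - 58\right)^{2} = \left(- \frac{199}{9} - 58\right)^{2} = \left(- \frac{721}{9}\right)^{2} = \frac{519841}{81} \approx 6417.8$)
$- F = \left(-1\right) \frac{519841}{81} = - \frac{519841}{81}$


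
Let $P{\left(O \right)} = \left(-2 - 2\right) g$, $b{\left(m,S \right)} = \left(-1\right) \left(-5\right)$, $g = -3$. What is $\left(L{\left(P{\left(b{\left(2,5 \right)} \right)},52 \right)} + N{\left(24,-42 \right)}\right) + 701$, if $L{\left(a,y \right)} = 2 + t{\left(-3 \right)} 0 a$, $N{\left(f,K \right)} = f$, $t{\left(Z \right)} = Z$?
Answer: $727$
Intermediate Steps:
$b{\left(m,S \right)} = 5$
$P{\left(O \right)} = 12$ ($P{\left(O \right)} = \left(-2 - 2\right) \left(-3\right) = \left(-4\right) \left(-3\right) = 12$)
$L{\left(a,y \right)} = 2$ ($L{\left(a,y \right)} = 2 - 3 \cdot 0 a = 2 - 0 = 2 + 0 = 2$)
$\left(L{\left(P{\left(b{\left(2,5 \right)} \right)},52 \right)} + N{\left(24,-42 \right)}\right) + 701 = \left(2 + 24\right) + 701 = 26 + 701 = 727$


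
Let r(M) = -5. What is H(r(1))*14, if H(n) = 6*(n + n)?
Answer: -840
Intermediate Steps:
H(n) = 12*n (H(n) = 6*(2*n) = 12*n)
H(r(1))*14 = (12*(-5))*14 = -60*14 = -840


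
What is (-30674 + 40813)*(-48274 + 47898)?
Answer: -3812264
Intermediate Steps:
(-30674 + 40813)*(-48274 + 47898) = 10139*(-376) = -3812264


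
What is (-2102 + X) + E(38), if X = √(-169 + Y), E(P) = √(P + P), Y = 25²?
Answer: -2102 + 2*√19 + 2*√114 ≈ -2071.9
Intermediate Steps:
Y = 625
E(P) = √2*√P (E(P) = √(2*P) = √2*√P)
X = 2*√114 (X = √(-169 + 625) = √456 = 2*√114 ≈ 21.354)
(-2102 + X) + E(38) = (-2102 + 2*√114) + √2*√38 = (-2102 + 2*√114) + 2*√19 = -2102 + 2*√19 + 2*√114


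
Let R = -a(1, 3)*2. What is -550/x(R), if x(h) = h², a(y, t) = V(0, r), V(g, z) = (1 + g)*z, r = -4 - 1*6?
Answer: -11/8 ≈ -1.3750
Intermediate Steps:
r = -10 (r = -4 - 6 = -10)
V(g, z) = z*(1 + g)
a(y, t) = -10 (a(y, t) = -10*(1 + 0) = -10*1 = -10)
R = 20 (R = -1*(-10)*2 = 10*2 = 20)
-550/x(R) = -550/(20²) = -550/400 = -550*1/400 = -11/8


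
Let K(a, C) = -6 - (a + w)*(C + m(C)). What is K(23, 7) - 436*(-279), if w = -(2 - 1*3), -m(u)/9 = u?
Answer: 122982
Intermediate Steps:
m(u) = -9*u
w = 1 (w = -(2 - 3) = -1*(-1) = 1)
K(a, C) = -6 + 8*C*(1 + a) (K(a, C) = -6 - (a + 1)*(C - 9*C) = -6 - (1 + a)*(-8*C) = -6 - (-8)*C*(1 + a) = -6 + 8*C*(1 + a))
K(23, 7) - 436*(-279) = (-6 + 8*7 + 8*7*23) - 436*(-279) = (-6 + 56 + 1288) + 121644 = 1338 + 121644 = 122982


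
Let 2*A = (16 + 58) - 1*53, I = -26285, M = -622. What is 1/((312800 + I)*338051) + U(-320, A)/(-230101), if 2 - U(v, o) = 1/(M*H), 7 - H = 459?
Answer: -54461188609224511/6265805566286516627160 ≈ -8.6918e-6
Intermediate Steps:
H = -452 (H = 7 - 1*459 = 7 - 459 = -452)
A = 21/2 (A = ((16 + 58) - 1*53)/2 = (74 - 53)/2 = (½)*21 = 21/2 ≈ 10.500)
U(v, o) = 562287/281144 (U(v, o) = 2 - 1/((-622)*(-452)) = 2 - (-1)*(-1)/(622*452) = 2 - 1*1/281144 = 2 - 1/281144 = 562287/281144)
1/((312800 + I)*338051) + U(-320, A)/(-230101) = 1/((312800 - 26285)*338051) + (562287/281144)/(-230101) = (1/338051)/286515 + (562287/281144)*(-1/230101) = (1/286515)*(1/338051) - 562287/64691515544 = 1/96856682265 - 562287/64691515544 = -54461188609224511/6265805566286516627160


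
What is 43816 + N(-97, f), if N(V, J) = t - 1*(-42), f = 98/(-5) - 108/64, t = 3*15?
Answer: 43903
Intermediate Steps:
t = 45
f = -1703/80 (f = 98*(-1/5) - 108*1/64 = -98/5 - 27/16 = -1703/80 ≈ -21.288)
N(V, J) = 87 (N(V, J) = 45 - 1*(-42) = 45 + 42 = 87)
43816 + N(-97, f) = 43816 + 87 = 43903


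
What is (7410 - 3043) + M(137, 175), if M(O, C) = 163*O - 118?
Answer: 26580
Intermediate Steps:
M(O, C) = -118 + 163*O
(7410 - 3043) + M(137, 175) = (7410 - 3043) + (-118 + 163*137) = 4367 + (-118 + 22331) = 4367 + 22213 = 26580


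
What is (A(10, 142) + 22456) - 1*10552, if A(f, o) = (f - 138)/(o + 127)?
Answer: 3202048/269 ≈ 11904.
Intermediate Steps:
A(f, o) = (-138 + f)/(127 + o)
(A(10, 142) + 22456) - 1*10552 = ((-138 + 10)/(127 + 142) + 22456) - 1*10552 = (-128/269 + 22456) - 10552 = 6040536/269 - 10552 = 3202048/269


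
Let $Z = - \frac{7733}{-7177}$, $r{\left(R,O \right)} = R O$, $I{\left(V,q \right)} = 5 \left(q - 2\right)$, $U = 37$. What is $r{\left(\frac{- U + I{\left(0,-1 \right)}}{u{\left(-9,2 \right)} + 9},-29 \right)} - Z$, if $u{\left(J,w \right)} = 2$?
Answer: $\frac{10737853}{78947} \approx 136.01$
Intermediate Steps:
$I{\left(V,q \right)} = -10 + 5 q$ ($I{\left(V,q \right)} = 5 \left(-2 + q\right) = -10 + 5 q$)
$r{\left(R,O \right)} = O R$
$Z = \frac{7733}{7177}$ ($Z = \left(-7733\right) \left(- \frac{1}{7177}\right) = \frac{7733}{7177} \approx 1.0775$)
$r{\left(\frac{- U + I{\left(0,-1 \right)}}{u{\left(-9,2 \right)} + 9},-29 \right)} - Z = - 29 \frac{\left(-1\right) 37 + \left(-10 + 5 \left(-1\right)\right)}{2 + 9} - \frac{7733}{7177} = - 29 \frac{-37 - 15}{11} - \frac{7733}{7177} = - 29 \left(-37 - 15\right) \frac{1}{11} - \frac{7733}{7177} = - 29 \left(\left(-52\right) \frac{1}{11}\right) - \frac{7733}{7177} = \left(-29\right) \left(- \frac{52}{11}\right) - \frac{7733}{7177} = \frac{1508}{11} - \frac{7733}{7177} = \frac{10737853}{78947}$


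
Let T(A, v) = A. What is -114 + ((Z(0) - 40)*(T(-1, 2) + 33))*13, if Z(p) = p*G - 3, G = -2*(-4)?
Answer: -18002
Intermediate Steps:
G = 8
Z(p) = -3 + 8*p (Z(p) = p*8 - 3 = 8*p - 3 = -3 + 8*p)
-114 + ((Z(0) - 40)*(T(-1, 2) + 33))*13 = -114 + (((-3 + 8*0) - 40)*(-1 + 33))*13 = -114 + (((-3 + 0) - 40)*32)*13 = -114 + ((-3 - 40)*32)*13 = -114 - 43*32*13 = -114 - 1376*13 = -114 - 17888 = -18002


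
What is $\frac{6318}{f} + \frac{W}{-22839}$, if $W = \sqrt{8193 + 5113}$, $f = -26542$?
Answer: $- \frac{3159}{13271} - \frac{\sqrt{13306}}{22839} \approx -0.24309$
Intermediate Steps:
$W = \sqrt{13306} \approx 115.35$
$\frac{6318}{f} + \frac{W}{-22839} = \frac{6318}{-26542} + \frac{\sqrt{13306}}{-22839} = 6318 \left(- \frac{1}{26542}\right) + \sqrt{13306} \left(- \frac{1}{22839}\right) = - \frac{3159}{13271} - \frac{\sqrt{13306}}{22839}$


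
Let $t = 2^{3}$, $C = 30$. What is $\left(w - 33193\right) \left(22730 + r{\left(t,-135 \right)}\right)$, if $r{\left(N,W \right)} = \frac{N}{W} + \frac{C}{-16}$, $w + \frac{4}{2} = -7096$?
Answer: $- \frac{988995416501}{1080} \approx -9.1574 \cdot 10^{8}$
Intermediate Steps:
$w = -7098$ ($w = -2 - 7096 = -7098$)
$t = 8$
$r{\left(N,W \right)} = - \frac{15}{8} + \frac{N}{W}$ ($r{\left(N,W \right)} = \frac{N}{W} + \frac{30}{-16} = \frac{N}{W} + 30 \left(- \frac{1}{16}\right) = \frac{N}{W} - \frac{15}{8} = - \frac{15}{8} + \frac{N}{W}$)
$\left(w - 33193\right) \left(22730 + r{\left(t,-135 \right)}\right) = \left(-7098 - 33193\right) \left(22730 - \left(\frac{15}{8} - \frac{8}{-135}\right)\right) = - 40291 \left(22730 + \left(- \frac{15}{8} + 8 \left(- \frac{1}{135}\right)\right)\right) = - 40291 \left(22730 - \frac{2089}{1080}\right) = \left(-40291\right) \frac{24546311}{1080} = - \frac{988995416501}{1080}$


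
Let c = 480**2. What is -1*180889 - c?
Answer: -411289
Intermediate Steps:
c = 230400
-1*180889 - c = -1*180889 - 1*230400 = -180889 - 230400 = -411289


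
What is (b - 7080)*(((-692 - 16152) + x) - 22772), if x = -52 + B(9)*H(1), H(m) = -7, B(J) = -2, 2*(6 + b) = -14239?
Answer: 563304897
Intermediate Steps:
b = -14251/2 (b = -6 + (½)*(-14239) = -6 - 14239/2 = -14251/2 ≈ -7125.5)
x = -38 (x = -52 - 2*(-7) = -52 + 14 = -38)
(b - 7080)*(((-692 - 16152) + x) - 22772) = (-14251/2 - 7080)*(((-692 - 16152) - 38) - 22772) = -28411*((-16844 - 38) - 22772)/2 = -28411*(-16882 - 22772)/2 = -28411/2*(-39654) = 563304897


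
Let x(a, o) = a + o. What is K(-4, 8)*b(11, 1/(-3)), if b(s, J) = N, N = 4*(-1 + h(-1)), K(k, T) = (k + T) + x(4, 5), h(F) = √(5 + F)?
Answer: 52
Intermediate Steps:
K(k, T) = 9 + T + k (K(k, T) = (k + T) + (4 + 5) = (T + k) + 9 = 9 + T + k)
N = 4 (N = 4*(-1 + √(5 - 1)) = 4*(-1 + √4) = 4*(-1 + 2) = 4*1 = 4)
b(s, J) = 4
K(-4, 8)*b(11, 1/(-3)) = (9 + 8 - 4)*4 = 13*4 = 52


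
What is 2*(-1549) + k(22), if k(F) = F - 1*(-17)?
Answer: -3059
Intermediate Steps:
k(F) = 17 + F (k(F) = F + 17 = 17 + F)
2*(-1549) + k(22) = 2*(-1549) + (17 + 22) = -3098 + 39 = -3059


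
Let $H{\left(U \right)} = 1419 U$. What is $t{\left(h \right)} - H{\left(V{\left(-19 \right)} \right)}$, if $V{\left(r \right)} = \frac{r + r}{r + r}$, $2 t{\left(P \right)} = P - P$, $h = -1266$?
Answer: $-1419$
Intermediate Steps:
$t{\left(P \right)} = 0$ ($t{\left(P \right)} = \frac{P - P}{2} = \frac{1}{2} \cdot 0 = 0$)
$V{\left(r \right)} = 1$ ($V{\left(r \right)} = \frac{2 r}{2 r} = 2 r \frac{1}{2 r} = 1$)
$t{\left(h \right)} - H{\left(V{\left(-19 \right)} \right)} = 0 - 1419 \cdot 1 = 0 - 1419 = -1419$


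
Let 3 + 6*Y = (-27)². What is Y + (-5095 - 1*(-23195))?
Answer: 18221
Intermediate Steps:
Y = 121 (Y = -½ + (⅙)*(-27)² = -½ + (⅙)*729 = -½ + 243/2 = 121)
Y + (-5095 - 1*(-23195)) = 121 + (-5095 - 1*(-23195)) = 121 + (-5095 + 23195) = 121 + 18100 = 18221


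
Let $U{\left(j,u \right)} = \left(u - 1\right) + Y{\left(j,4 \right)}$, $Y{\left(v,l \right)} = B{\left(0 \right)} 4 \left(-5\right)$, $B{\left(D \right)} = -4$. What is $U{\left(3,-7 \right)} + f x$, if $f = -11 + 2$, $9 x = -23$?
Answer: $95$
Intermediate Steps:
$x = - \frac{23}{9}$ ($x = \frac{1}{9} \left(-23\right) = - \frac{23}{9} \approx -2.5556$)
$f = -9$
$Y{\left(v,l \right)} = 80$ ($Y{\left(v,l \right)} = \left(-4\right) 4 \left(-5\right) = \left(-16\right) \left(-5\right) = 80$)
$U{\left(j,u \right)} = 79 + u$ ($U{\left(j,u \right)} = \left(u - 1\right) + 80 = \left(-1 + u\right) + 80 = 79 + u$)
$U{\left(3,-7 \right)} + f x = \left(79 - 7\right) - -23 = 72 + 23 = 95$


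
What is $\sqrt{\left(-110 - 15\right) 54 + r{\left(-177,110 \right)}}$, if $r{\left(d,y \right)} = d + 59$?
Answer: $2 i \sqrt{1717} \approx 82.873 i$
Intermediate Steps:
$r{\left(d,y \right)} = 59 + d$
$\sqrt{\left(-110 - 15\right) 54 + r{\left(-177,110 \right)}} = \sqrt{\left(-110 - 15\right) 54 + \left(59 - 177\right)} = \sqrt{\left(-125\right) 54 - 118} = \sqrt{-6750 - 118} = \sqrt{-6868} = 2 i \sqrt{1717}$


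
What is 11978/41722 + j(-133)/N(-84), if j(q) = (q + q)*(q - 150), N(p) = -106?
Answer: -784869762/1105633 ≈ -709.88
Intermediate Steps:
j(q) = 2*q*(-150 + q) (j(q) = (2*q)*(-150 + q) = 2*q*(-150 + q))
11978/41722 + j(-133)/N(-84) = 11978/41722 + (2*(-133)*(-150 - 133))/(-106) = 11978*(1/41722) + (2*(-133)*(-283))*(-1/106) = 5989/20861 + 75278*(-1/106) = 5989/20861 - 37639/53 = -784869762/1105633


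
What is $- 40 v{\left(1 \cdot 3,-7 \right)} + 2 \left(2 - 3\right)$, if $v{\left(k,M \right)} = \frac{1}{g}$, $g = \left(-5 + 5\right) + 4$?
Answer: $-12$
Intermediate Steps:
$g = 4$ ($g = 0 + 4 = 4$)
$v{\left(k,M \right)} = \frac{1}{4}$
$- 40 v{\left(1 \cdot 3,-7 \right)} + 2 \left(2 - 3\right) = \left(-40\right) \frac{1}{4} + 2 \left(2 - 3\right) = -10 + 2 \left(-1\right) = -10 - 2 = -12$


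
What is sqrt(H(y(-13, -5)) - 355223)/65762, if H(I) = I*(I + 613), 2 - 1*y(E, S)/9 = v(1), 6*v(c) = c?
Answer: I*sqrt(1379345)/131524 ≈ 0.0089296*I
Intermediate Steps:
v(c) = c/6
y(E, S) = 33/2 (y(E, S) = 18 - 3/2 = 33/2)
H(I) = I*(613 + I)
sqrt(H(y(-13, -5)) - 355223)/65762 = sqrt(33*(613 + 33/2)/2 - 355223)/65762 = sqrt((33/2)*(1259/2) - 355223)*(1/65762) = sqrt(41547/4 - 355223)*(1/65762) = sqrt(-1379345/4)*(1/65762) = (I*sqrt(1379345)/2)*(1/65762) = I*sqrt(1379345)/131524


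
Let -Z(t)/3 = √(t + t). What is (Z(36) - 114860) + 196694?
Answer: 81834 - 18*√2 ≈ 81809.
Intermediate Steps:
Z(t) = -3*√2*√t (Z(t) = -3*√(t + t) = -3*√2*√t)
(Z(36) - 114860) + 196694 = (-3*√2*√36 - 114860) + 196694 = (-3*√2*6 - 114860) + 196694 = (-18*√2 - 114860) + 196694 = (-114860 - 18*√2) + 196694 = 81834 - 18*√2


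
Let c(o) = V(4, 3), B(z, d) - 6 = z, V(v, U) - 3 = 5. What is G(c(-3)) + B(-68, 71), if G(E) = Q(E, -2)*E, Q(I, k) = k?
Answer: -78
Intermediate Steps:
V(v, U) = 8 (V(v, U) = 3 + 5 = 8)
B(z, d) = 6 + z
c(o) = 8
G(E) = -2*E
G(c(-3)) + B(-68, 71) = -2*8 + (6 - 68) = -16 - 62 = -78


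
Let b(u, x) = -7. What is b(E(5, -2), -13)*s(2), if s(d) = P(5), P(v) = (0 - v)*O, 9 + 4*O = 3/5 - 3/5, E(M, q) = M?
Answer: -315/4 ≈ -78.750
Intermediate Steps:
O = -9/4 (O = -9/4 + (3/5 - 3/5)/4 = -9/4 + (3*(⅕) - 3*⅕)/4 = -9/4 + (⅗ - ⅗)/4 = -9/4 + (¼)*0 = -9/4 + 0 = -9/4 ≈ -2.2500)
P(v) = 9*v/4 (P(v) = (0 - v)*(-9/4) = -v*(-9/4) = 9*v/4)
s(d) = 45/4 (s(d) = (9/4)*5 = 45/4)
b(E(5, -2), -13)*s(2) = -7*45/4 = -315/4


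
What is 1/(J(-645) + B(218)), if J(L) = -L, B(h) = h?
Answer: 1/863 ≈ 0.0011587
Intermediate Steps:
1/(J(-645) + B(218)) = 1/(-1*(-645) + 218) = 1/(645 + 218) = 1/863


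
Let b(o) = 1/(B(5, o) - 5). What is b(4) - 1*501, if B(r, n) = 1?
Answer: -2005/4 ≈ -501.25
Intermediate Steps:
b(o) = -1/4 (b(o) = 1/(1 - 5) = 1/(-4) = -1/4)
b(4) - 1*501 = -1/4 - 1*501 = -1/4 - 501 = -2005/4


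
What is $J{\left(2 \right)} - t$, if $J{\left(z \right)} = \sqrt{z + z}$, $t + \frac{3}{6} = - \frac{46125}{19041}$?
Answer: $\frac{62485}{12694} \approx 4.9224$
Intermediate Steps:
$t = - \frac{37097}{12694}$ ($t = - \frac{1}{2} - \frac{46125}{19041} = - \frac{1}{2} - \frac{15375}{6347} = - \frac{37097}{12694} \approx -2.9224$)
$J{\left(z \right)} = \sqrt{2} \sqrt{z}$ ($J{\left(z \right)} = \sqrt{2 z} = \sqrt{2} \sqrt{z}$)
$J{\left(2 \right)} - t = \sqrt{2} \sqrt{2} - - \frac{37097}{12694} = 2 + \frac{37097}{12694} = \frac{62485}{12694}$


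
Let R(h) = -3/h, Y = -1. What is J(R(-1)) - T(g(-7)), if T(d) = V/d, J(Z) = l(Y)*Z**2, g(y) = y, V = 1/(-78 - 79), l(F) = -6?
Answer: -59347/1099 ≈ -54.001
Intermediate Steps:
V = -1/157 (V = 1/(-157) = -1/157 ≈ -0.0063694)
J(Z) = -6*Z**2
T(d) = -1/(157*d)
J(R(-1)) - T(g(-7)) = -6*(-3/(-1))**2 - (-1)/(157*(-7)) = -6*(-3*(-1))**2 - (-1)*(-1)/(157*7) = -6*3**2 - 1*1/1099 = -6*9 - 1/1099 = -54 - 1/1099 = -59347/1099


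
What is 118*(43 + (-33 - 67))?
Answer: -6726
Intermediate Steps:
118*(43 + (-33 - 67)) = 118*(43 - 100) = 118*(-57) = -6726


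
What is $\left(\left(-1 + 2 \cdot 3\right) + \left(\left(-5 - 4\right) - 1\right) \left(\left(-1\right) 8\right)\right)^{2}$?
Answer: $7225$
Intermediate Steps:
$\left(\left(-1 + 2 \cdot 3\right) + \left(\left(-5 - 4\right) - 1\right) \left(\left(-1\right) 8\right)\right)^{2} = \left(\left(-1 + 6\right) + \left(-9 - 1\right) \left(-8\right)\right)^{2} = \left(5 - -80\right)^{2} = \left(5 + 80\right)^{2} = 85^{2} = 7225$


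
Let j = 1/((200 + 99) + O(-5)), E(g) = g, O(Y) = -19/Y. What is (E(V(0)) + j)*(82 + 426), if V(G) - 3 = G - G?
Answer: 1154938/757 ≈ 1525.7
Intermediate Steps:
V(G) = 3 (V(G) = 3 + (G - G) = 3 + 0 = 3)
j = 5/1514 (j = 1/((200 + 99) - 19/(-5)) = 1/(299 - 19*(-⅕)) = 1/(299 + 19/5) = 1/(1514/5) = 5/1514 ≈ 0.0033025)
(E(V(0)) + j)*(82 + 426) = (3 + 5/1514)*(82 + 426) = (4547/1514)*508 = 1154938/757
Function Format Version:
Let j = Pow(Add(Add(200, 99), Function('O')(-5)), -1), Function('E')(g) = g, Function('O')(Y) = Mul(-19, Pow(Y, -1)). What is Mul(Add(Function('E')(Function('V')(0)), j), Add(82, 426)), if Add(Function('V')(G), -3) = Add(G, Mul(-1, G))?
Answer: Rational(1154938, 757) ≈ 1525.7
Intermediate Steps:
Function('V')(G) = 3 (Function('V')(G) = Add(3, Add(G, Mul(-1, G))) = Add(3, 0) = 3)
j = Rational(5, 1514) (j = Pow(Add(Add(200, 99), Mul(-19, Pow(-5, -1))), -1) = Pow(Add(299, Mul(-19, Rational(-1, 5))), -1) = Pow(Add(299, Rational(19, 5)), -1) = Pow(Rational(1514, 5), -1) = Rational(5, 1514) ≈ 0.0033025)
Mul(Add(Function('E')(Function('V')(0)), j), Add(82, 426)) = Mul(Add(3, Rational(5, 1514)), Add(82, 426)) = Mul(Rational(4547, 1514), 508) = Rational(1154938, 757)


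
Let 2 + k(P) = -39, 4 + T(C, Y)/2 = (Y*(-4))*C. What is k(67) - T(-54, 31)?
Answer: -13425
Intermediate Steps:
T(C, Y) = -8 - 8*C*Y (T(C, Y) = -8 + 2*((Y*(-4))*C) = -8 + 2*((-4*Y)*C) = -8 + 2*(-4*C*Y) = -8 - 8*C*Y)
k(P) = -41 (k(P) = -2 - 39 = -41)
k(67) - T(-54, 31) = -41 - (-8 - 8*(-54)*31) = -41 - (-8 + 13392) = -41 - 1*13384 = -41 - 13384 = -13425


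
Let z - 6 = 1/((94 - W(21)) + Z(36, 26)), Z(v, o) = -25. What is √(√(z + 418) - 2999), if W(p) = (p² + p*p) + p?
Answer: √(-2085972444 + 834*√294914910)/834 ≈ 54.575*I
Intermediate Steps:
W(p) = p + 2*p² (W(p) = (p² + p²) + p = 2*p² + p = p + 2*p²)
z = 5003/834 (z = 6 + 1/((94 - 21*(1 + 2*21)) - 25) = 6 + 1/((94 - 21*(1 + 42)) - 25) = 6 + 1/((94 - 21*43) - 25) = 6 + 1/((94 - 1*903) - 25) = 6 + 1/((94 - 903) - 25) = 6 + 1/(-809 - 25) = 6 + 1/(-834) = 6 - 1/834 = 5003/834 ≈ 5.9988)
√(√(z + 418) - 2999) = √(√(5003/834 + 418) - 2999) = √(√(353615/834) - 2999) = √(√294914910/834 - 2999) = √(-2999 + √294914910/834)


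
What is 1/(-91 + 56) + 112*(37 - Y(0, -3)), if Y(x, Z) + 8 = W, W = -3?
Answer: 188159/35 ≈ 5376.0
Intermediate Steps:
Y(x, Z) = -11 (Y(x, Z) = -8 - 3 = -11)
1/(-91 + 56) + 112*(37 - Y(0, -3)) = 1/(-91 + 56) + 112*(37 - 1*(-11)) = 1/(-35) + 112*(37 + 11) = -1/35 + 112*48 = -1/35 + 5376 = 188159/35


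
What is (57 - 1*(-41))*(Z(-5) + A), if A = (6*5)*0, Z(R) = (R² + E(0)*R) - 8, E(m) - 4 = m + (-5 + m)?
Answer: 2156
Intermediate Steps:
E(m) = -1 + 2*m (E(m) = 4 + (m + (-5 + m)) = 4 + (-5 + 2*m) = -1 + 2*m)
Z(R) = -8 + R² - R (Z(R) = (R² + (-1 + 2*0)*R) - 8 = (R² + (-1 + 0)*R) - 8 = (R² - R) - 8 = -8 + R² - R)
A = 0 (A = 30*0 = 0)
(57 - 1*(-41))*(Z(-5) + A) = (57 - 1*(-41))*((-8 + (-5)² - 1*(-5)) + 0) = (57 + 41)*((-8 + 25 + 5) + 0) = 98*(22 + 0) = 98*22 = 2156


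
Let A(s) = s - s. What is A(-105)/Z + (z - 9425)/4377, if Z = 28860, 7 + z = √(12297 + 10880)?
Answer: -3144/1459 + 7*√473/4377 ≈ -2.1201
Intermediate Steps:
A(s) = 0
z = -7 + 7*√473 (z = -7 + √(12297 + 10880) = -7 + √23177 = -7 + 7*√473 ≈ 145.24)
A(-105)/Z + (z - 9425)/4377 = 0/28860 + ((-7 + 7*√473) - 9425)/4377 = 0*(1/28860) + (-9432 + 7*√473)*(1/4377) = 0 + (-3144/1459 + 7*√473/4377) = -3144/1459 + 7*√473/4377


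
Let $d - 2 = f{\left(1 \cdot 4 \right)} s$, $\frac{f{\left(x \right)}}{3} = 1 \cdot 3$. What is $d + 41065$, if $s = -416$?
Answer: $37323$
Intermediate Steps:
$f{\left(x \right)} = 9$ ($f{\left(x \right)} = 3 \cdot 1 \cdot 3 = 3 \cdot 3 = 9$)
$d = -3742$ ($d = 2 + 9 \left(-416\right) = 2 - 3744 = -3742$)
$d + 41065 = -3742 + 41065 = 37323$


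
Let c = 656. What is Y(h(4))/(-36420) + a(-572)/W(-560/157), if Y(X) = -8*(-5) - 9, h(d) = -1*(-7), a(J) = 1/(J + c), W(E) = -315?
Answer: -7139/8030610 ≈ -0.00088897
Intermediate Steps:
a(J) = 1/(656 + J) (a(J) = 1/(J + 656) = 1/(656 + J))
h(d) = 7
Y(X) = 31 (Y(X) = 40 - 9 = 31)
Y(h(4))/(-36420) + a(-572)/W(-560/157) = 31/(-36420) + 1/((656 - 572)*(-315)) = 31*(-1/36420) - 1/315/84 = -31/36420 + (1/84)*(-1/315) = -31/36420 - 1/26460 = -7139/8030610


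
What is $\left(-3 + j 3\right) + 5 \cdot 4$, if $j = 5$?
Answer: $32$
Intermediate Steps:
$\left(-3 + j 3\right) + 5 \cdot 4 = \left(-3 + 5 \cdot 3\right) + 5 \cdot 4 = \left(-3 + 15\right) + 20 = 12 + 20 = 32$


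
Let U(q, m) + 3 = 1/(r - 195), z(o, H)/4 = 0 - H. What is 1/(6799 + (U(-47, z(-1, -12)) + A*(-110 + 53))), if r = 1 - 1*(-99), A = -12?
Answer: 95/710599 ≈ 0.00013369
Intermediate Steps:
r = 100 (r = 1 + 99 = 100)
z(o, H) = -4*H (z(o, H) = 4*(0 - H) = 4*(-H) = -4*H)
U(q, m) = -286/95 (U(q, m) = -3 + 1/(100 - 195) = -3 + 1/(-95) = -3 - 1/95 = -286/95)
1/(6799 + (U(-47, z(-1, -12)) + A*(-110 + 53))) = 1/(6799 + (-286/95 - 12*(-110 + 53))) = 1/(6799 + (-286/95 - 12*(-57))) = 1/(6799 + (-286/95 + 684)) = 1/(6799 + 64694/95) = 1/(710599/95) = 95/710599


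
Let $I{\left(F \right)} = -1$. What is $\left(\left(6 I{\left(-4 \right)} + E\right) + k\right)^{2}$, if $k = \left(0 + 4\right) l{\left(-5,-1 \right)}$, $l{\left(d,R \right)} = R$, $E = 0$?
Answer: $100$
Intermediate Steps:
$k = -4$ ($k = \left(0 + 4\right) \left(-1\right) = 4 \left(-1\right) = -4$)
$\left(\left(6 I{\left(-4 \right)} + E\right) + k\right)^{2} = \left(\left(6 \left(-1\right) + 0\right) - 4\right)^{2} = \left(\left(-6 + 0\right) - 4\right)^{2} = \left(-6 - 4\right)^{2} = \left(-10\right)^{2} = 100$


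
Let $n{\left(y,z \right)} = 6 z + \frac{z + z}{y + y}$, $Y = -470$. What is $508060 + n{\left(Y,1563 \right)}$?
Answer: $\frac{243194297}{470} \approx 5.1743 \cdot 10^{5}$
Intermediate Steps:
$n{\left(y,z \right)} = 6 z + \frac{z}{y}$ ($n{\left(y,z \right)} = 6 z + \frac{2 z}{2 y} = 6 z + 2 z \frac{1}{2 y} = 6 z + \frac{z}{y}$)
$508060 + n{\left(Y,1563 \right)} = 508060 + \left(6 \cdot 1563 + \frac{1563}{-470}\right) = 508060 + \left(9378 + 1563 \left(- \frac{1}{470}\right)\right) = 508060 + \left(9378 - \frac{1563}{470}\right) = 508060 + \frac{4406097}{470} = \frac{243194297}{470}$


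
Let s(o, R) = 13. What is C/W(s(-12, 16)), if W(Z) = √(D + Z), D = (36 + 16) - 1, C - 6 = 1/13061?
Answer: 78367/104488 ≈ 0.75001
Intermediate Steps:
C = 78367/13061 (C = 6 + 1/13061 = 78367/13061 ≈ 6.0001)
D = 51 (D = 52 - 1 = 51)
W(Z) = √(51 + Z)
C/W(s(-12, 16)) = 78367/(13061*(√(51 + 13))) = 78367/(13061*(√64)) = (78367/13061)/8 = (78367/13061)*(⅛) = 78367/104488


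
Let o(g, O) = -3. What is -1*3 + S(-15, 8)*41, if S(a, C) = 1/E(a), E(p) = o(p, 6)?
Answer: -50/3 ≈ -16.667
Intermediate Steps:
E(p) = -3
S(a, C) = -1/3 (S(a, C) = 1/(-3) = -1/3)
-1*3 + S(-15, 8)*41 = -1*3 - 1/3*41 = -3 - 41/3 = -50/3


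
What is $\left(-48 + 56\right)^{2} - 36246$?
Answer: $-36182$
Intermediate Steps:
$\left(-48 + 56\right)^{2} - 36246 = 8^{2} - 36246 = 64 - 36246 = -36182$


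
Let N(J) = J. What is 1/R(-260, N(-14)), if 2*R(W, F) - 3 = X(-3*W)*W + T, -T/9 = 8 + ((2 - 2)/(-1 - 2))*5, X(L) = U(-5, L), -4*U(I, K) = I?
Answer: -1/197 ≈ -0.0050761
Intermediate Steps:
U(I, K) = -I/4
X(L) = 5/4 (X(L) = -¼*(-5) = 5/4)
T = -72 (T = -9*(8 + ((2 - 2)/(-1 - 2))*5) = -9*(8 + (0/(-3))*5) = -9*(8 + (0*(-⅓))*5) = -9*(8 + 0*5) = -9*(8 + 0) = -9*8 = -72)
R(W, F) = -69/2 + 5*W/8 (R(W, F) = 3/2 + (5*W/4 - 72)/2 = 3/2 + (-72 + 5*W/4)/2 = 3/2 + (-36 + 5*W/8) = -69/2 + 5*W/8)
1/R(-260, N(-14)) = 1/(-69/2 + (5/8)*(-260)) = 1/(-69/2 - 325/2) = 1/(-197) = -1/197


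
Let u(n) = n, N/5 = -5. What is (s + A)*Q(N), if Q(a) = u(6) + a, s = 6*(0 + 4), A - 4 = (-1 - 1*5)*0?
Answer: -532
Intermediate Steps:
A = 4 (A = 4 + (-1 - 1*5)*0 = 4 + (-1 - 5)*0 = 4 - 6*0 = 4 + 0 = 4)
N = -25 (N = 5*(-5) = -25)
s = 24 (s = 6*4 = 24)
Q(a) = 6 + a
(s + A)*Q(N) = (24 + 4)*(6 - 25) = 28*(-19) = -532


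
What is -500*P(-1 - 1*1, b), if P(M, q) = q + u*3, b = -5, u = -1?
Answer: 4000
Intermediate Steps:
P(M, q) = -3 + q (P(M, q) = q - 1*3 = q - 3 = -3 + q)
-500*P(-1 - 1*1, b) = -500*(-3 - 5) = -500*(-8) = 4000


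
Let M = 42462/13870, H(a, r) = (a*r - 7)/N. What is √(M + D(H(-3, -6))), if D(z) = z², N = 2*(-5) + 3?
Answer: √13034013490/48545 ≈ 2.3518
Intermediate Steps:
N = -7 (N = -10 + 3 = -7)
H(a, r) = 1 - a*r/7 (H(a, r) = (a*r - 7)/(-7) = (-7 + a*r)*(-⅐) = 1 - a*r/7)
M = 21231/6935 (M = 42462*(1/13870) = 21231/6935 ≈ 3.0614)
√(M + D(H(-3, -6))) = √(21231/6935 + (1 - ⅐*(-3)*(-6))²) = √(21231/6935 + (1 - 18/7)²) = √(21231/6935 + (-11/7)²) = √(21231/6935 + 121/49) = √(1879454/339815) = √13034013490/48545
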